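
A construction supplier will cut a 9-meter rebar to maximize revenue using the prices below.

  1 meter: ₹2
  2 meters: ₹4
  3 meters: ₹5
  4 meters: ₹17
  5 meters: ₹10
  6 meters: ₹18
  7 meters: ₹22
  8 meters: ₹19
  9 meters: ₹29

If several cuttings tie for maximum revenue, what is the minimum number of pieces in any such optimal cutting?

3

Consider every possible first cut. r[k] is the best of p[i]+r[k−i] over all sellable i≤k.
r[1] = 2
r[2] = max(2+2, 4+0) = 4
r[3] = max(2+4, 4+2, 5+0) = 6
r[4] = max(2+6, 4+4, 5+2, 17+0) = 17
r[5] = max(2+17, 4+6, 5+4, 17+2, 10+0) = 19
r[6] = max(2+19, 4+17, 5+6, 17+4, 10+2, 18+0) = 21
r[7] = max(2+21, 4+19, 5+17, …, 18+2, 22+0) = 23
r[8] = max(2+23, 4+21, 5+19, …, 22+2, 19+0) = 34
r[9] = max(2+34, 4+23, 5+21, …, 19+2, 29+0) = 36
Maximum revenue is ₹36.
Now minimize piece count subject to staying optimal: for each k, pieces[k] = 1 + min over i with p[i]+r[k−i]=r[k] of pieces[k−i].
pieces[6] = 2
pieces[7] = 3
pieces[8] = 2
pieces[9] = 3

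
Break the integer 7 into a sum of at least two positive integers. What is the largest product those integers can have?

Define f[k] = max over 1≤i<k of i · max(k−i, f[k−i]); the inner max lets the remainder stay uncut if that's better.
f[2] = 1*max(1,0) = 1*1 = 1
f[3] = 1*max(2,1) = 1*2 = 2
f[4] = 2*max(2,1) = 2*2 = 4
f[5] = 2*max(3,2) = 2*3 = 6
f[6] = 3*max(3,2) = 3*3 = 9
f[7] = 2*max(5,6) = 2*6 = 12
One optimal split: 3 + 2 + 2; product 3*2*2 = 12.

12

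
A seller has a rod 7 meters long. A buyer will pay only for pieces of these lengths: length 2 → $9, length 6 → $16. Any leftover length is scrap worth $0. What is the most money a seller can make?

Consider every possible first cut. r[k] is the best of p[i]+r[k−i] over all sellable i≤k.
r[1] = 0
r[2] = 9
r[3] = 9
r[4] = 18  (first piece 2, then r[2]=9)
r[5] = 18
r[6] = max(9+18, 16+0) = 27
r[7] = max(9+18, 16+0) = 27
One optimal cutting: pieces 2 + 2 + 2 with 1 meter of scrap → $27.

27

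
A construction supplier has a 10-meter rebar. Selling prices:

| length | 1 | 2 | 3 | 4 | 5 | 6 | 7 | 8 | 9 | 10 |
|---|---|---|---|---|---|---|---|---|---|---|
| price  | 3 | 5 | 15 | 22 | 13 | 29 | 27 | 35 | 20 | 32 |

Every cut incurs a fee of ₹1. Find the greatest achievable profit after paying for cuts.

Let v[k] be the best obtainable value from length k. For each k, try every first piece i and keep the best of price[i] + v[k−i] minus the 1 cut fee when i<k.
v[1] = 3
v[2] = max(3+3-1, 5+0) = 5
v[3] = max(3+5-1, 5+3-1, 15+0) = 15
v[4] = max(3+15-1, 5+5-1, 15+3-1, 22+0) = 22
v[5] = max(3+22-1, 5+15-1, 15+5-1, 22+3-1, 13+0) = 24
v[6] = max(3+24-1, 5+22-1, 15+15-1, 22+5-1, 13+3-1, 29+0) = 29
v[7] = max(3+29-1, 5+24-1, 15+22-1, …, 29+3-1, 27+0) = 36
v[8] = max(3+36-1, 5+29-1, 15+24-1, …, 27+3-1, 35+0) = 43
v[9] = max(3+43-1, 5+36-1, 15+29-1, …, 35+3-1, 20+0) = 45
v[10] = max(3+45-1, 5+43-1, 15+36-1, …, 20+3-1, 32+0) = 50
One optimal plan: pieces 4 + 3 + 3 (2 cuts) → ₹52 − ₹2 = ₹50.

50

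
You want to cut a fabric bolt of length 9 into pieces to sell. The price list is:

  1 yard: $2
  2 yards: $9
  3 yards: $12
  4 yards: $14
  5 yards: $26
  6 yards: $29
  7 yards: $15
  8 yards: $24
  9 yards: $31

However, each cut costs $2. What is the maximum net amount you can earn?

Consider every possible first cut. r[k] is the best of p[i]+r[k−i] over all sellable i≤k, charging 2 whenever i<k.
r[1] = 2
r[2] = max(2+2-2, 9+0) = 9
r[3] = max(2+9-2, 9+2-2, 12+0) = 12
r[4] = max(2+12-2, 9+9-2, 12+2-2, 14+0) = 16
r[5] = max(2+16-2, 9+12-2, 12+9-2, 14+2-2, 26+0) = 26
r[6] = max(2+26-2, 9+16-2, 12+12-2, 14+9-2, 26+2-2, 29+0) = 29
r[7] = max(2+29-2, 9+26-2, 12+16-2, …, 29+2-2, 15+0) = 33
r[8] = max(2+33-2, 9+29-2, 12+26-2, …, 15+2-2, 24+0) = 36
r[9] = max(2+36-2, 9+33-2, 12+29-2, …, 24+2-2, 31+0) = 40
One optimal plan: pieces 5 + 2 + 2 (2 cuts) → $44 − $4 = $40.

40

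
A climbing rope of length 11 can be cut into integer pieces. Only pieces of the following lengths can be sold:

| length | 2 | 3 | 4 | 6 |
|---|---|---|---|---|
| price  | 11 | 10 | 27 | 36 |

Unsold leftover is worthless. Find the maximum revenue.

65

Let best[k] be the best obtainable value from length k. For each k, try every first piece i and keep the best of price[i] + best[k−i].
best[1] = 0
best[2] = 11
best[3] = max(11+0, 10+0) = 11
best[4] = max(11+11, 10+0, 27+0) = 27
best[5] = max(11+11, 10+11, 27+0) = 27
best[6] = max(11+27, 10+11, 27+11, 36+0) = 38
best[7] = max(11+27, 10+27, 27+11, 36+0) = 38
best[8] = max(11+38, 10+27, 27+27, 36+11) = 54
best[9] = max(11+38, 10+38, 27+27, 36+11) = 54
best[10] = max(11+54, 10+38, 27+38, 36+27) = 65
best[11] = max(11+54, 10+54, 27+38, 36+27) = 65
One optimal cutting: pieces 4 + 4 + 2 with 1 meter of scrap → €65.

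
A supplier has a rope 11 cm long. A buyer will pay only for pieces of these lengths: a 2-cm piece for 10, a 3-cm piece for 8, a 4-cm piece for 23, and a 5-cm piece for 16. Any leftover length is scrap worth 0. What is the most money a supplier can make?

Build f[k] bottom-up: f[k] = max over allowed piece i of (p[i] + f[k−i]).
f[1] = 0
f[2] = 10
f[3] = max(10+0, 8+0) = 10
f[4] = max(10+10, 8+0, 23+0) = 23
f[5] = max(10+10, 8+10, 23+0, 16+0) = 23
f[6] = max(10+23, 8+10, 23+10, 16+0) = 33
f[7] = max(10+23, 8+23, 23+10, 16+10) = 33
f[8] = max(10+33, 8+23, 23+23, 16+10) = 46
f[9] = max(10+33, 8+33, 23+23, 16+23) = 46
f[10] = max(10+46, 8+33, 23+33, 16+23) = 56
f[11] = max(10+46, 8+46, 23+33, 16+33) = 56
One optimal cutting: pieces 4 + 4 + 2 with 1 cm of scrap → 56.

56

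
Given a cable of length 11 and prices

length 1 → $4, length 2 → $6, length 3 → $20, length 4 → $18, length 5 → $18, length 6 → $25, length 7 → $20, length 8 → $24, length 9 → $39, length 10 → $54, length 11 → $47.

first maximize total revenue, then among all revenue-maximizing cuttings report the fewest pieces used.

5

Build r[k] bottom-up: r[k] = max over allowed piece i of (p[i] + r[k−i]).
r[1] = 4
r[2] = max(4+4, 6+0) = 8
r[3] = max(4+8, 6+4, 20+0) = 20
r[4] = max(4+20, 6+8, 20+4, 18+0) = 24
r[5] = max(4+24, 6+20, 20+8, 18+4, 18+0) = 28
r[6] = max(4+28, 6+24, 20+20, 18+8, 18+4, 25+0) = 40
r[7] = max(4+40, 6+28, 20+24, …, 25+4, 20+0) = 44
r[8] = max(4+44, 6+40, 20+28, …, 20+4, 24+0) = 48
r[9] = max(4+48, 6+44, 20+40, …, 24+4, 39+0) = 60
r[10] = max(4+60, 6+48, 20+44, …, 39+4, 54+0) = 64
r[11] = max(4+64, 6+60, 20+48, …, 54+4, 47+0) = 68
Maximum revenue is $68.
Now minimize piece count subject to staying optimal: for each k, pieces[k] = 1 + min over i with p[i]+r[k−i]=r[k] of pieces[k−i].
pieces[8] = 4
pieces[9] = 3
pieces[10] = 4
pieces[11] = 5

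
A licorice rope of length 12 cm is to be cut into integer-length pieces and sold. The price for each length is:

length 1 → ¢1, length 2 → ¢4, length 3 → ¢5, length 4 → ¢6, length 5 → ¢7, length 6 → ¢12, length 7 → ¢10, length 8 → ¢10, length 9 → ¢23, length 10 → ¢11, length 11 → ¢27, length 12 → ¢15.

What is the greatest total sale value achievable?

Let best[k] be the best obtainable value from length k. For each k, try every first piece i and keep the best of price[i] + best[k−i].
best[1] = 1
best[2] = 4
best[3] = 5  (first piece 1, then best[2]=4)
best[4] = 8  (first piece 2, then best[2]=4)
best[5] = 9  (first piece 1, then best[4]=8)
best[6] = 12  (first piece 2, then best[4]=8)
best[7] = 13  (first piece 1, then best[6]=12)
best[8] = 16  (first piece 2, then best[6]=12)
best[9] = 23
best[10] = 24  (first piece 1, then best[9]=23)
best[11] = 27  (first piece 2, then best[9]=23)
best[12] = 28  (first piece 1, then best[11]=27)
One optimal cutting: 9 + 2 + 1 → ¢23 + ¢4 + ¢1 = ¢28.

28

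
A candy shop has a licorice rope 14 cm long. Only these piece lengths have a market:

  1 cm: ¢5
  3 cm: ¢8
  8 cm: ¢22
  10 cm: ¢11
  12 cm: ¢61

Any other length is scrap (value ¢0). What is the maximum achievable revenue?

71

Build best[k] bottom-up: best[k] = max over allowed piece i of (p[i] + best[k−i]).
best[1] = 5
best[2] = 10  (first piece 1, then best[1]=5)
best[3] = 15  (first piece 1, then best[2]=10)
best[4] = 20  (first piece 1, then best[3]=15)
best[5] = 25  (first piece 1, then best[4]=20)
best[6] = 30  (first piece 1, then best[5]=25)
best[7] = 35  (first piece 1, then best[6]=30)
best[8] = 40  (first piece 1, then best[7]=35)
best[9] = 45  (first piece 1, then best[8]=40)
best[10] = 50  (first piece 1, then best[9]=45)
best[11] = 55  (first piece 1, then best[10]=50)
best[12] = 61
best[13] = 66  (first piece 1, then best[12]=61)
best[14] = 71  (first piece 1, then best[13]=66)
One optimal cutting: 12 + 1 + 1 → ¢71.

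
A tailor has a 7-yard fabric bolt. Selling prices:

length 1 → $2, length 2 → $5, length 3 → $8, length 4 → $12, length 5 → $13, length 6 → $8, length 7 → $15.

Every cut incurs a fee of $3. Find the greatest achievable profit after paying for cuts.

Build r[k] bottom-up: r[k] = max over allowed piece i of (p[i] + r[k−i]) − 3 per cut.
r[1] = 2
r[2] = max(2+2-3, 5+0) = 5
r[3] = max(2+5-3, 5+2-3, 8+0) = 8
r[4] = max(2+8-3, 5+5-3, 8+2-3, 12+0) = 12
r[5] = max(2+12-3, 5+8-3, 8+5-3, 12+2-3, 13+0) = 13
r[6] = max(2+13-3, 5+12-3, 8+8-3, 12+5-3, 13+2-3, 8+0) = 14
r[7] = max(2+14-3, 5+13-3, 8+12-3, …, 8+2-3, 15+0) = 17
One optimal plan: pieces 4 + 3 (1 cut) → $20 − $3 = $17.

17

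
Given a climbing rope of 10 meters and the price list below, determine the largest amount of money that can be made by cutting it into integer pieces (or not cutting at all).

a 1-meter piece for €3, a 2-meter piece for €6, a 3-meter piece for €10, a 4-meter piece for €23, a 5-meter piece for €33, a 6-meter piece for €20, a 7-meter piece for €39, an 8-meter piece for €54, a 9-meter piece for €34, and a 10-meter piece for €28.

Build v[k] bottom-up: v[k] = max over allowed piece i of (p[i] + v[k−i]).
v[1] = 3
v[2] = 6  (first piece 1, then v[1]=3)
v[3] = 10
v[4] = 23
v[5] = 33
v[6] = 36  (first piece 1, then v[5]=33)
v[7] = 39  (first piece 1, then v[6]=36)
v[8] = 54
v[9] = 57  (first piece 1, then v[8]=54)
v[10] = 66  (first piece 5, then v[5]=33)
One optimal cutting: 5 + 5 → €33 + €33 = €66.

66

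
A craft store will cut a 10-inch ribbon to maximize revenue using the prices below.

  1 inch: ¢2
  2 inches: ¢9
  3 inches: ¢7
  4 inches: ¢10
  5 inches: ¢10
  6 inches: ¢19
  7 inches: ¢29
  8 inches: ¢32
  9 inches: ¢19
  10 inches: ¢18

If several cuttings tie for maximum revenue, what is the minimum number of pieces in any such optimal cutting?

Let r[k] be the best obtainable value from length k. For each k, try every first piece i and keep the best of price[i] + r[k−i].
r[1] = 2
r[2] = max(2+2, 9+0) = 9
r[3] = max(2+9, 9+2, 7+0) = 11
r[4] = max(2+11, 9+9, 7+2, 10+0) = 18
r[5] = max(2+18, 9+11, 7+9, 10+2, 10+0) = 20
r[6] = max(2+20, 9+18, 7+11, 10+9, 10+2, 19+0) = 27
r[7] = max(2+27, 9+20, 7+18, …, 19+2, 29+0) = 29
r[8] = max(2+29, 9+27, 7+20, …, 29+2, 32+0) = 36
r[9] = max(2+36, 9+29, 7+27, …, 32+2, 19+0) = 38
r[10] = max(2+38, 9+36, 7+29, …, 19+2, 18+0) = 45
Maximum revenue is ¢45.
Now minimize piece count subject to staying optimal: for each k, pieces[k] = 1 + min over i with p[i]+r[k−i]=r[k] of pieces[k−i].
pieces[7] = 1
pieces[8] = 4
pieces[9] = 2
pieces[10] = 5

5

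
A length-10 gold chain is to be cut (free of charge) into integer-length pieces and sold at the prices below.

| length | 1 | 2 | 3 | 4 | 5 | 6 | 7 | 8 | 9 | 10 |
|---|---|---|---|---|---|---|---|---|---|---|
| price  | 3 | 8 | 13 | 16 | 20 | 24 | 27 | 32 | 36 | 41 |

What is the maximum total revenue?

42

Consider every possible first cut. best[k] is the best of p[i]+best[k−i] over all sellable i≤k.
best[1] = 3
best[2] = 8
best[3] = 13
best[4] = 16  (first piece 1, then best[3]=13)
best[5] = 21  (first piece 2, then best[3]=13)
best[6] = 26  (first piece 3, then best[3]=13)
best[7] = 29  (first piece 1, then best[6]=26)
best[8] = 34  (first piece 2, then best[6]=26)
best[9] = 39  (first piece 3, then best[6]=26)
best[10] = 42  (first piece 1, then best[9]=39)
One optimal cutting: 3 + 3 + 3 + 1 → $13 + $13 + $13 + $3 = $42.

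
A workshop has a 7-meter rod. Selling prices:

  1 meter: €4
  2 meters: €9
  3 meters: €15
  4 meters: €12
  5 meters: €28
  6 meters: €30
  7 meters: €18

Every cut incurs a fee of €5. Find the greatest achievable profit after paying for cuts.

32

Consider every possible first cut. net[k] is the best of p[i]+net[k−i] over all sellable i≤k, charging 5 whenever i<k.
net[1] = 4
net[2] = max(4+4-5, 9+0) = 9
net[3] = max(4+9-5, 9+4-5, 15+0) = 15
net[4] = max(4+15-5, 9+9-5, 15+4-5, 12+0) = 14
net[5] = max(4+14-5, 9+15-5, 15+9-5, 12+4-5, 28+0) = 28
net[6] = max(4+28-5, 9+14-5, 15+15-5, 12+9-5, 28+4-5, 30+0) = 30
net[7] = max(4+30-5, 9+28-5, 15+14-5, …, 30+4-5, 18+0) = 32
One optimal plan: pieces 5 + 2 (1 cut) → €37 − €5 = €32.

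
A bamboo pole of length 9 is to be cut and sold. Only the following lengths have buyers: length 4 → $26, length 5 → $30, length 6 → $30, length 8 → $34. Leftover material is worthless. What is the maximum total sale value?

56

Consider every possible first cut. f[k] is the best of p[i]+f[k−i] over all sellable i≤k.
f[1] = 0
f[2] = 0
f[3] = 0
f[4] = 26
f[5] = max(26+0, 30+0) = 30
f[6] = max(26+0, 30+0, 30+0) = 30
f[7] = max(26+0, 30+0, 30+0) = 30
f[8] = max(26+26, 30+0, 30+0, 34+0) = 52
f[9] = max(26+30, 30+26, 30+0, 34+0) = 56
One optimal cutting: 5 + 4 → $56.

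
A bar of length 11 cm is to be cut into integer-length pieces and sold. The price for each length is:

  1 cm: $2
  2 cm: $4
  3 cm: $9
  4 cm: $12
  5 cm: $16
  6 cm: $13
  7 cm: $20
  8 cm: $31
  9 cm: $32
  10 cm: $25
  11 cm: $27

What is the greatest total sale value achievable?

40

Build best[k] bottom-up: best[k] = max over allowed piece i of (p[i] + best[k−i]).
best[1] = 2
best[2] = max(2+2, 4+0) = 4
best[3] = max(2+4, 4+2, 9+0) = 9
best[4] = max(2+9, 4+4, 9+2, 12+0) = 12
best[5] = max(2+12, 4+9, 9+4, 12+2, 16+0) = 16
best[6] = max(2+16, 4+12, 9+9, 12+4, 16+2, 13+0) = 18
best[7] = max(2+18, 4+16, 9+12, …, 13+2, 20+0) = 21
best[8] = max(2+21, 4+18, 9+16, …, 20+2, 31+0) = 31
best[9] = max(2+31, 4+21, 9+18, …, 31+2, 32+0) = 33
best[10] = max(2+33, 4+31, 9+21, …, 32+2, 25+0) = 35
best[11] = max(2+35, 4+33, 9+31, …, 25+2, 27+0) = 40
One optimal cutting: 8 + 3 → $31 + $9 = $40.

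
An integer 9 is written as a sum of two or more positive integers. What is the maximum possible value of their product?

Fill m[k] for k=2..9: at each k try every first piece i and multiply by the better of (k−i) uncut or m[k−i].
m[2] = 1×max(1,0) = 1×1 = 1
m[3] = 1×max(2,1) = 1×2 = 2
m[4] = 2×max(2,1) = 2×2 = 4
m[5] = 2×max(3,2) = 2×3 = 6
m[6] = 3×max(3,2) = 3×3 = 9
m[7] = 2×max(5,6) = 2×6 = 12
m[8] = 2×max(6,9) = 2×9 = 18
m[9] = 3×max(6,9) = 3×9 = 27
One optimal split: 3 + 3 + 3; product 3×3×3 = 27.

27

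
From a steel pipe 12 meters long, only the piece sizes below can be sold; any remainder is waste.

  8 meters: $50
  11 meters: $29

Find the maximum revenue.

Build r[k] bottom-up: r[k] = max over allowed piece i of (p[i] + r[k−i]).
r[1] = 0
r[2] = 0
r[3] = 0
r[4] = 0
r[5] = 0
r[6] = 0
r[7] = 0
r[8] = 50
r[9] = 50
r[10] = 50
r[11] = max(50+0, 29+0) = 50
r[12] = max(50+0, 29+0) = 50
One optimal cutting: pieces 8 with 4 meters of scrap → $50.

50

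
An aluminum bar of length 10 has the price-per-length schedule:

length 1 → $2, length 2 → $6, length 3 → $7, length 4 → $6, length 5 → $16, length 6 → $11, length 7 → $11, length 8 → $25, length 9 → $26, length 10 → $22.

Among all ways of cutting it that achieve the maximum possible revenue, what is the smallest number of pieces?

2

Build r[k] bottom-up: r[k] = max over allowed piece i of (p[i] + r[k−i]).
r[1] = 2
r[2] = 6
r[3] = 8  (first piece 1, then r[2]=6)
r[4] = 12  (first piece 2, then r[2]=6)
r[5] = 16
r[6] = 18  (first piece 1, then r[5]=16)
r[7] = 22  (first piece 2, then r[5]=16)
r[8] = 25
r[9] = 28  (first piece 2, then r[7]=22)
r[10] = 32  (first piece 5, then r[5]=16)
Maximum revenue is $32.
Now minimize piece count subject to staying optimal: for each k, pieces[k] = 1 + min over i with p[i]+r[k−i]=r[k] of pieces[k−i].
pieces[7] = 2
pieces[8] = 1
pieces[9] = 3
pieces[10] = 2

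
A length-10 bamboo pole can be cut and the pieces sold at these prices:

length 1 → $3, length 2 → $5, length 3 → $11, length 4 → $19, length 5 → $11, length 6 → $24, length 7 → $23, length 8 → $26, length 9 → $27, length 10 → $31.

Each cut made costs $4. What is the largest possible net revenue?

39

Let r[k] be the best obtainable value from length k. For each k, try every first piece i and keep the best of price[i] + r[k−i] minus the 4 cut fee when i<k.
r[1] = 3
r[2] = max(3+3-4, 5+0) = 5
r[3] = max(3+5-4, 5+3-4, 11+0) = 11
r[4] = max(3+11-4, 5+5-4, 11+3-4, 19+0) = 19
r[5] = max(3+19-4, 5+11-4, 11+5-4, 19+3-4, 11+0) = 18
r[6] = max(3+18-4, 5+19-4, 11+11-4, 19+5-4, 11+3-4, 24+0) = 24
r[7] = max(3+24-4, 5+18-4, 11+19-4, …, 24+3-4, 23+0) = 26
r[8] = max(3+26-4, 5+24-4, 11+18-4, …, 23+3-4, 26+0) = 34
r[9] = max(3+34-4, 5+26-4, 11+24-4, …, 26+3-4, 27+0) = 33
r[10] = max(3+33-4, 5+34-4, 11+26-4, …, 27+3-4, 31+0) = 39
One optimal plan: pieces 6 + 4 (1 cut) → $43 − $4 = $39.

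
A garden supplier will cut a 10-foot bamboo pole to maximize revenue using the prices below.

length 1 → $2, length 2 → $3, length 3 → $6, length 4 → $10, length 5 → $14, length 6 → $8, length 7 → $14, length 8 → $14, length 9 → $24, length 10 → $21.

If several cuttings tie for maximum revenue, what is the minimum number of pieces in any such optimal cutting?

2

Consider every possible first cut. r[k] is the best of p[i]+r[k−i] over all sellable i≤k.
r[1] = 2
r[2] = 4  (first piece 1, then r[1]=2)
r[3] = 6  (first piece 1, then r[2]=4)
r[4] = 10
r[5] = 14
r[6] = 16  (first piece 1, then r[5]=14)
r[7] = 18  (first piece 1, then r[6]=16)
r[8] = 20  (first piece 1, then r[7]=18)
r[9] = 24  (first piece 4, then r[5]=14)
r[10] = 28  (first piece 5, then r[5]=14)
Maximum revenue is $28.
Now minimize piece count subject to staying optimal: for each k, pieces[k] = 1 + min over i with p[i]+r[k−i]=r[k] of pieces[k−i].
pieces[7] = 3
pieces[8] = 2
pieces[9] = 1
pieces[10] = 2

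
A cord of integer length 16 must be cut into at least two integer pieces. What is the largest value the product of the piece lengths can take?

324

Define m[k] = max over 1≤i<k of i · max(k−i, m[k−i]); the inner max lets the remainder stay uncut if that's better.
Small cases: m[2]=1, m[3]=2, m[4]=4, m[5]=6, m[6]=9, m[7]=12, m[8]=18, m[9]=27, m[10]=36, m[11]=54.
m[12] = 3·max(9,27) = 3·27 = 81
m[13] = 2·max(11,54) = 2·54 = 108
m[14] = 2·max(12,81) = 2·81 = 162
m[15] = 3·max(12,81) = 3·81 = 243
m[16] = 2·max(14,162) = 2·162 = 324
One optimal split: 3 + 3 + 3 + 3 + 2 + 2; product 3·3·3·3·2·2 = 324.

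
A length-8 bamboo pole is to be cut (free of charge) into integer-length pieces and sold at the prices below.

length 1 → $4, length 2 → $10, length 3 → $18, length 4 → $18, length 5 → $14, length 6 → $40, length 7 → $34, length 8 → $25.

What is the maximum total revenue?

Consider every possible first cut. v[k] is the best of p[i]+v[k−i] over all sellable i≤k.
v[1] = 4
v[2] = max(4+4, 10+0) = 10
v[3] = max(4+10, 10+4, 18+0) = 18
v[4] = max(4+18, 10+10, 18+4, 18+0) = 22
v[5] = max(4+22, 10+18, 18+10, 18+4, 14+0) = 28
v[6] = max(4+28, 10+22, 18+18, 18+10, 14+4, 40+0) = 40
v[7] = max(4+40, 10+28, 18+22, …, 40+4, 34+0) = 44
v[8] = max(4+44, 10+40, 18+28, …, 34+4, 25+0) = 50
One optimal cutting: 6 + 2 → $40 + $10 = $50.

50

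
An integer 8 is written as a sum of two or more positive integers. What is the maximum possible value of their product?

18

Fill f[k] for k=2..8: at each k try every first piece i and multiply by the better of (k−i) uncut or f[k−i].
f[2] = 1×max(1,0) = 1×1 = 1
f[3] = 1×max(2,1) = 1×2 = 2
f[4] = 2×max(2,1) = 2×2 = 4
f[5] = 2×max(3,2) = 2×3 = 6
f[6] = 3×max(3,2) = 3×3 = 9
f[7] = 2×max(5,6) = 2×6 = 12
f[8] = 2×max(6,9) = 2×9 = 18
One optimal split: 3 + 3 + 2; product 3×3×2 = 18.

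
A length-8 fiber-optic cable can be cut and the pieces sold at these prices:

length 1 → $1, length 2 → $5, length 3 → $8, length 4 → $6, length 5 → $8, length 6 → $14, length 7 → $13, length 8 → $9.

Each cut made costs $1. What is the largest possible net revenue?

19

Consider every possible first cut. r[k] is the best of p[i]+r[k−i] over all sellable i≤k, charging 1 whenever i<k.
r[1] = 1
r[2] = max(1+1-1, 5+0) = 5
r[3] = max(1+5-1, 5+1-1, 8+0) = 8
r[4] = max(1+8-1, 5+5-1, 8+1-1, 6+0) = 9
r[5] = max(1+9-1, 5+8-1, 8+5-1, 6+1-1, 8+0) = 12
r[6] = max(1+12-1, 5+9-1, 8+8-1, 6+5-1, 8+1-1, 14+0) = 15
r[7] = max(1+15-1, 5+12-1, 8+9-1, …, 14+1-1, 13+0) = 16
r[8] = max(1+16-1, 5+15-1, 8+12-1, …, 13+1-1, 9+0) = 19
One optimal plan: pieces 3 + 3 + 2 (2 cuts) → $21 − $2 = $19.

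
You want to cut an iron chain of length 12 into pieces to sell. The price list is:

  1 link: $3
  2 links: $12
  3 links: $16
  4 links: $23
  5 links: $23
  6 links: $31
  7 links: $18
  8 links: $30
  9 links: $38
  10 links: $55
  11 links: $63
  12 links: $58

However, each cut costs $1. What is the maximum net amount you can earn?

67

Let r[k] be the best obtainable value from length k. For each k, try every first piece i and keep the best of price[i] + r[k−i] minus the 1 cut fee when i<k.
r[1] = 3
r[2] = 12
r[3] = 16
r[4] = 23  (first piece 2, then r[2]=12)
r[5] = 27  (first piece 2, then r[3]=16)
r[6] = 34  (first piece 2, then r[4]=23)
r[7] = 38  (first piece 2, then r[5]=27)
r[8] = 45  (first piece 2, then r[6]=34)
r[9] = 49  (first piece 2, then r[7]=38)
r[10] = 56  (first piece 2, then r[8]=45)
r[11] = 63
r[12] = 67  (first piece 2, then r[10]=56)
One optimal plan: pieces 2 + 2 + 2 + 2 + 2 + 2 (5 cuts) → $72 − $5 = $67.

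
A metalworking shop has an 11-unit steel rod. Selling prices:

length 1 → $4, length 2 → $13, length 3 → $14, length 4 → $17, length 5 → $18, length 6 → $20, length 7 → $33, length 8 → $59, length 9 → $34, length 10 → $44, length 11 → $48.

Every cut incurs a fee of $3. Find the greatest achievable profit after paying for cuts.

Build v[k] bottom-up: v[k] = max over allowed piece i of (p[i] + v[k−i]) − 3 per cut.
v[1] = 4
v[2] = 13
v[3] = 14  (first piece 1, then v[2]=13)
v[4] = 23  (first piece 2, then v[2]=13)
v[5] = 24  (first piece 1, then v[4]=23)
v[6] = 33  (first piece 2, then v[4]=23)
v[7] = 34  (first piece 1, then v[6]=33)
v[8] = 59
v[9] = 60  (first piece 1, then v[8]=59)
v[10] = 69  (first piece 2, then v[8]=59)
v[11] = 70  (first piece 1, then v[10]=69)
One optimal plan: pieces 8 + 2 + 1 (2 cuts) → $76 − $6 = $70.

70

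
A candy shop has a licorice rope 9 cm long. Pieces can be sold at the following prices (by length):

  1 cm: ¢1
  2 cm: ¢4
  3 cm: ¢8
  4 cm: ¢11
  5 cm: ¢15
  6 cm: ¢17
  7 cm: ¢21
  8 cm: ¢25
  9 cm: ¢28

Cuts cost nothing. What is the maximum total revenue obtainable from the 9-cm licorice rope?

28

Let best[k] be the best obtainable value from length k. For each k, try every first piece i and keep the best of price[i] + best[k−i].
best[1] = 1
best[2] = max(1+1, 4+0) = 4
best[3] = max(1+4, 4+1, 8+0) = 8
best[4] = max(1+8, 4+4, 8+1, 11+0) = 11
best[5] = max(1+11, 4+8, 8+4, 11+1, 15+0) = 15
best[6] = max(1+15, 4+11, 8+8, 11+4, 15+1, 17+0) = 17
best[7] = max(1+17, 4+15, 8+11, …, 17+1, 21+0) = 21
best[8] = max(1+21, 4+17, 8+15, …, 21+1, 25+0) = 25
best[9] = max(1+25, 4+21, 8+17, …, 25+1, 28+0) = 28
Best is to sell the whole 9-cm piece uncut for ¢28.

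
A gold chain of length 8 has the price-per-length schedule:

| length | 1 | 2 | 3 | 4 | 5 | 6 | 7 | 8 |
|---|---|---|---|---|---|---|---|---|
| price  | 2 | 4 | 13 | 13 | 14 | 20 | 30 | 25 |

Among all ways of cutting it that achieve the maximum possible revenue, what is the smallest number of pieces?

Consider every possible first cut. r[k] is the best of p[i]+r[k−i] over all sellable i≤k.
r[1] = 2
r[2] = max(2+2, 4+0) = 4
r[3] = max(2+4, 4+2, 13+0) = 13
r[4] = max(2+13, 4+4, 13+2, 13+0) = 15
r[5] = max(2+15, 4+13, 13+4, 13+2, 14+0) = 17
r[6] = max(2+17, 4+15, 13+13, 13+4, 14+2, 20+0) = 26
r[7] = max(2+26, 4+17, 13+15, …, 20+2, 30+0) = 30
r[8] = max(2+30, 4+26, 13+17, …, 30+2, 25+0) = 32
Maximum revenue is $32.
Now minimize piece count subject to staying optimal: for each k, pieces[k] = 1 + min over i with p[i]+r[k−i]=r[k] of pieces[k−i].
pieces[5] = 2
pieces[6] = 2
pieces[7] = 1
pieces[8] = 2

2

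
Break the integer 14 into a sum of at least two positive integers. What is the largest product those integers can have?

162

Define prod[k] = max over 1≤i<k of i · max(k−i, prod[k−i]); the inner max lets the remainder stay uncut if that's better.
prod[2] = 1·max(1,0) = 1·1 = 1
prod[3] = 1·max(2,1) = 1·2 = 2
prod[4] = 2·max(2,1) = 2·2 = 4
prod[5] = 2·max(3,2) = 2·3 = 6
prod[6] = 3·max(3,2) = 3·3 = 9
prod[7] = 2·max(5,6) = 2·6 = 12
prod[8] = 2·max(6,9) = 2·9 = 18
prod[9] = 3·max(6,9) = 3·9 = 27
prod[10] = 2·max(8,18) = 2·18 = 36
prod[11] = 2·max(9,27) = 2·27 = 54
prod[12] = 3·max(9,27) = 3·27 = 81
prod[13] = 2·max(11,54) = 2·54 = 108
prod[14] = 2·max(12,81) = 2·81 = 162
One optimal split: 3 + 3 + 3 + 3 + 2; product 3·3·3·3·2 = 162.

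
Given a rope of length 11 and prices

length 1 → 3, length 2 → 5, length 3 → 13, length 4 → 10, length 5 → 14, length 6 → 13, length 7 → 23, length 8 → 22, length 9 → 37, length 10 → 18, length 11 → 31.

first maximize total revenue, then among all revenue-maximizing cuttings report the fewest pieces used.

Consider every possible first cut. r[k] is the best of p[i]+r[k−i] over all sellable i≤k.
r[1] = 3
r[2] = 6  (first piece 1, then r[1]=3)
r[3] = 13
r[4] = 16  (first piece 1, then r[3]=13)
r[5] = 19  (first piece 1, then r[4]=16)
r[6] = 26  (first piece 3, then r[3]=13)
r[7] = 29  (first piece 1, then r[6]=26)
r[8] = 32  (first piece 1, then r[7]=29)
r[9] = 39  (first piece 3, then r[6]=26)
r[10] = 42  (first piece 1, then r[9]=39)
r[11] = 45  (first piece 1, then r[10]=42)
Maximum revenue is 45.
Now minimize piece count subject to staying optimal: for each k, pieces[k] = 1 + min over i with p[i]+r[k−i]=r[k] of pieces[k−i].
pieces[8] = 4
pieces[9] = 3
pieces[10] = 4
pieces[11] = 5

5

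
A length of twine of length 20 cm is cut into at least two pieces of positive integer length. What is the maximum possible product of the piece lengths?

Let f[k] be the best product for length k (with at least one cut). For each first piece i, the rest contributes max(k−i, f[k−i]).
f[2] = 1×max(1,0) = 1×1 = 1
f[3] = 1×max(2,1) = 1×2 = 2
f[4] = 2×max(2,1) = 2×2 = 4
f[5] = 2×max(3,2) = 2×3 = 6
f[6] = 3×max(3,2) = 3×3 = 9
f[7] = 2×max(5,6) = 2×6 = 12
f[8] = 2×max(6,9) = 2×9 = 18
f[9] = 3×max(6,9) = 3×9 = 27
f[10] = 2×max(8,18) = 2×18 = 36
f[11] = 2×max(9,27) = 2×27 = 54
f[12] = 3×max(9,27) = 3×27 = 81
f[13] = 2×max(11,54) = 2×54 = 108
f[14] = 2×max(12,81) = 2×81 = 162
f[15] = 3×max(12,81) = 3×81 = 243
f[16] = 2×max(14,162) = 2×162 = 324
f[17] = 2×max(15,243) = 2×243 = 486
f[18] = 3×max(15,243) = 3×243 = 729
f[19] = 2×max(17,486) = 2×486 = 972
f[20] = 2×max(18,729) = 2×729 = 1458
One optimal split: 3 + 3 + 3 + 3 + 3 + 3 + 2; product 3×3×3×3×3×3×2 = 1458.

1458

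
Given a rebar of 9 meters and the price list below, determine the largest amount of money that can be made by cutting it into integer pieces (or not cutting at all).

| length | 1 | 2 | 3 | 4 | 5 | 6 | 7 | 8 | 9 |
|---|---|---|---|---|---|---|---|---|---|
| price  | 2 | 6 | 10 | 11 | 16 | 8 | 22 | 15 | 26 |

30

Let v[k] be the best obtainable value from length k. For each k, try every first piece i and keep the best of price[i] + v[k−i].
v[1] = 2
v[2] = 6
v[3] = 10
v[4] = 12  (first piece 1, then v[3]=10)
v[5] = 16  (first piece 2, then v[3]=10)
v[6] = 20  (first piece 3, then v[3]=10)
v[7] = 22  (first piece 1, then v[6]=20)
v[8] = 26  (first piece 2, then v[6]=20)
v[9] = 30  (first piece 3, then v[6]=20)
One optimal cutting: 3 + 3 + 3 → ₹10 + ₹10 + ₹10 = ₹30.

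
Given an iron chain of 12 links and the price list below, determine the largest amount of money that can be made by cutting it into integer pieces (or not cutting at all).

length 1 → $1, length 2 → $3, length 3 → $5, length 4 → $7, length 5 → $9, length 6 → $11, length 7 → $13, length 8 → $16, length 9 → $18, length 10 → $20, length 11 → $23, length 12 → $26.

Consider every possible first cut. r[k] is the best of p[i]+r[k−i] over all sellable i≤k.
r[1] = 1
r[2] = 3
r[3] = 5
r[4] = 7
r[5] = 9
r[6] = 11
r[7] = 13
r[8] = 16
r[9] = 18
r[10] = 20
r[11] = 23
r[12] = 26
Best is to sell the whole 12-link piece uncut for $26.

26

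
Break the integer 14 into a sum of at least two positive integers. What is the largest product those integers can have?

Define f[k] = max over 1≤i<k of i · max(k−i, f[k−i]); the inner max lets the remainder stay uncut if that's better.
f[2] = 1*max(1,0) = 1*1 = 1
f[3] = 1*max(2,1) = 1*2 = 2
f[4] = 2*max(2,1) = 2*2 = 4
f[5] = 2*max(3,2) = 2*3 = 6
f[6] = 3*max(3,2) = 3*3 = 9
f[7] = 2*max(5,6) = 2*6 = 12
f[8] = 2*max(6,9) = 2*9 = 18
f[9] = 3*max(6,9) = 3*9 = 27
f[10] = 2*max(8,18) = 2*18 = 36
f[11] = 2*max(9,27) = 2*27 = 54
f[12] = 3*max(9,27) = 3*27 = 81
f[13] = 2*max(11,54) = 2*54 = 108
f[14] = 2*max(12,81) = 2*81 = 162
One optimal split: 3 + 3 + 3 + 3 + 2; product 3*3*3*3*2 = 162.

162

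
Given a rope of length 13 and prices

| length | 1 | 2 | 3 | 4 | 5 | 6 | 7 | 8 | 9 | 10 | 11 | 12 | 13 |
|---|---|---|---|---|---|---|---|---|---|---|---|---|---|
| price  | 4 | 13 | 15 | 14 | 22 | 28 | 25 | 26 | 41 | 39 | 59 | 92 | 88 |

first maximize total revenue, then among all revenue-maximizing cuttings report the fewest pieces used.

2

Consider every possible first cut. r[k] is the best of p[i]+r[k−i] over all sellable i≤k.
r[1] = 4
r[2] = max(4+4, 13+0) = 13
r[3] = max(4+13, 13+4, 15+0) = 17
r[4] = max(4+17, 13+13, 15+4, 14+0) = 26
r[5] = max(4+26, 13+17, 15+13, 14+4, 22+0) = 30
r[6] = max(4+30, 13+26, 15+17, 14+13, 22+4, 28+0) = 39
r[7] = max(4+39, 13+30, 15+26, …, 28+4, 25+0) = 43
r[8] = max(4+43, 13+39, 15+30, …, 25+4, 26+0) = 52
r[9] = max(4+52, 13+43, 15+39, …, 26+4, 41+0) = 56
r[10] = max(4+56, 13+52, 15+43, …, 41+4, 39+0) = 65
r[11] = max(4+65, 13+56, 15+52, …, 39+4, 59+0) = 69
r[12] = max(4+69, 13+65, 15+56, …, 59+4, 92+0) = 92
r[13] = max(4+92, 13+69, 15+65, …, 92+4, 88+0) = 96
Maximum revenue is €96.
Now minimize piece count subject to staying optimal: for each k, pieces[k] = 1 + min over i with p[i]+r[k−i]=r[k] of pieces[k−i].
pieces[10] = 5
pieces[11] = 6
pieces[12] = 1
pieces[13] = 2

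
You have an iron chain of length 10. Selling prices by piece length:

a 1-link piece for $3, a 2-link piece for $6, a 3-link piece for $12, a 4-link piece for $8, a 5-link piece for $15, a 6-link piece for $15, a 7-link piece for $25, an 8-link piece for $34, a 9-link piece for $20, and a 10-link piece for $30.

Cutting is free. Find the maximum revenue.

Let r[k] be the best obtainable value from length k. For each k, try every first piece i and keep the best of price[i] + r[k−i].
r[1] = 3
r[2] = max(3+3, 6+0) = 6
r[3] = max(3+6, 6+3, 12+0) = 12
r[4] = max(3+12, 6+6, 12+3, 8+0) = 15
r[5] = max(3+15, 6+12, 12+6, 8+3, 15+0) = 18
r[6] = max(3+18, 6+15, 12+12, 8+6, 15+3, 15+0) = 24
r[7] = max(3+24, 6+18, 12+15, …, 15+3, 25+0) = 27
r[8] = max(3+27, 6+24, 12+18, …, 25+3, 34+0) = 34
r[9] = max(3+34, 6+27, 12+24, …, 34+3, 20+0) = 37
r[10] = max(3+37, 6+34, 12+27, …, 20+3, 30+0) = 40
One optimal cutting: 8 + 1 + 1 → $34 + $3 + $3 = $40.

40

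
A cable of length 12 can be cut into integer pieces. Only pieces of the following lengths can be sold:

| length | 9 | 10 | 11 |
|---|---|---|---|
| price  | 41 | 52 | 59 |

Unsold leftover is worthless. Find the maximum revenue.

59

Consider every possible first cut. r[k] is the best of p[i]+r[k−i] over all sellable i≤k.
r[1] = 0
r[2] = 0
r[3] = 0
r[4] = 0
r[5] = 0
r[6] = 0
r[7] = 0
r[8] = 0
r[9] = 41
r[10] = 52
r[11] = 59
r[12] = 59
One optimal cutting: pieces 11 with 1 cm of scrap → $59.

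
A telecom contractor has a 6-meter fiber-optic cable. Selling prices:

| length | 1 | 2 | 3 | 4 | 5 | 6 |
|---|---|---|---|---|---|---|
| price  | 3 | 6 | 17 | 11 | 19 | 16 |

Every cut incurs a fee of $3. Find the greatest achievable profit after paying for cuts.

Consider every possible first cut. r[k] is the best of p[i]+r[k−i] over all sellable i≤k, charging 3 whenever i<k.
r[1] = 3
r[2] = max(3+3-3, 6+0) = 6
r[3] = max(3+6-3, 6+3-3, 17+0) = 17
r[4] = max(3+17-3, 6+6-3, 17+3-3, 11+0) = 17
r[5] = max(3+17-3, 6+17-3, 17+6-3, 11+3-3, 19+0) = 20
r[6] = max(3+20-3, 6+17-3, 17+17-3, 11+6-3, 19+3-3, 16+0) = 31
One optimal plan: pieces 3 + 3 (1 cut) → $34 − $3 = $31.

31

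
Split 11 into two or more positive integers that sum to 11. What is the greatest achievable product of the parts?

54

Let f[k] be the best product for length k (with at least one cut). For each first piece i, the rest contributes max(k−i, f[k−i]).
Small cases: f[2]=1, f[3]=2, f[4]=4, f[5]=6, f[6]=9.
f[7] = 2·max(5,6) = 2·6 = 12
f[8] = 2·max(6,9) = 2·9 = 18
f[9] = 3·max(6,9) = 3·9 = 27
f[10] = 2·max(8,18) = 2·18 = 36
f[11] = 2·max(9,27) = 2·27 = 54
One optimal split: 3 + 3 + 3 + 2; product 3·3·3·2 = 54.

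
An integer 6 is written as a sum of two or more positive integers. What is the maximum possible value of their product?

Fill f[k] for k=2..6: at each k try every first piece i and multiply by the better of (k−i) uncut or f[k−i].
f[2] = 1·max(1,0) = 1·1 = 1
f[3] = 1·max(2,1) = 1·2 = 2
f[4] = 2·max(2,1) = 2·2 = 4
f[5] = 2·max(3,2) = 2·3 = 6
f[6] = 3·max(3,2) = 3·3 = 9
One optimal split: 3 + 3; product 3·3 = 9.

9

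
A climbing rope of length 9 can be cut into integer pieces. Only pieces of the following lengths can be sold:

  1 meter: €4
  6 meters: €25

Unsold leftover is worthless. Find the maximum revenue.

37

Consider every possible first cut. f[k] is the best of p[i]+f[k−i] over all sellable i≤k.
f[1] = 4
f[2] = 8  (first piece 1, then f[1]=4)
f[3] = 12  (first piece 1, then f[2]=8)
f[4] = 16  (first piece 1, then f[3]=12)
f[5] = 20  (first piece 1, then f[4]=16)
f[6] = 25
f[7] = 29  (first piece 1, then f[6]=25)
f[8] = 33  (first piece 1, then f[7]=29)
f[9] = 37  (first piece 1, then f[8]=33)
One optimal cutting: 6 + 1 + 1 + 1 → €37.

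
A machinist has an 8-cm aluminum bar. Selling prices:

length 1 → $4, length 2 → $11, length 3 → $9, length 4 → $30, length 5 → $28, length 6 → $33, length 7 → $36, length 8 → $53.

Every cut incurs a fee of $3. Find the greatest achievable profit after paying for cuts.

57

Let r[k] be the best obtainable value from length k. For each k, try every first piece i and keep the best of price[i] + r[k−i] minus the 3 cut fee when i<k.
r[1] = 4
r[2] = 11
r[3] = 12  (first piece 1, then r[2]=11)
r[4] = 30
r[5] = 31  (first piece 1, then r[4]=30)
r[6] = 38  (first piece 2, then r[4]=30)
r[7] = 39  (first piece 1, then r[6]=38)
r[8] = 57  (first piece 4, then r[4]=30)
One optimal plan: pieces 4 + 4 (1 cut) → $60 − $3 = $57.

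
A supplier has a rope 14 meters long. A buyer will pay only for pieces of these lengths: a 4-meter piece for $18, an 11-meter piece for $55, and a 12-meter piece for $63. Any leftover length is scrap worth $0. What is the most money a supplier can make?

Let f[k] be the best obtainable value from length k. For each k, try every first piece i and keep the best of price[i] + f[k−i].
f[1] = 0
f[2] = 0
f[3] = 0
f[4] = 18
f[5] = 18
f[6] = 18
f[7] = 18
f[8] = 36  (first piece 4, then f[4]=18)
f[9] = 36
f[10] = 36
f[11] = 55
f[12] = 63
f[13] = 63
f[14] = 63
One optimal cutting: pieces 12 with 2 meters of scrap → $63.

63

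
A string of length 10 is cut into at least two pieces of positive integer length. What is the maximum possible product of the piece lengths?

Define f[k] = max over 1≤i<k of i · max(k−i, f[k−i]); the inner max lets the remainder stay uncut if that's better.
Small cases: f[2]=1, f[3]=2.
f[4] = 2*max(2,1) = 2*2 = 4
f[5] = 2*max(3,2) = 2*3 = 6
f[6] = 3*max(3,2) = 3*3 = 9
f[7] = 2*max(5,6) = 2*6 = 12
f[8] = 2*max(6,9) = 2*9 = 18
f[9] = 3*max(6,9) = 3*9 = 27
f[10] = 2*max(8,18) = 2*18 = 36
One optimal split: 3 + 3 + 2 + 2; product 3*3*2*2 = 36.

36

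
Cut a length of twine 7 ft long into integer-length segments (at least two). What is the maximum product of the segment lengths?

12

Let m[k] be the best product for length k (with at least one cut). For each first piece i, the rest contributes max(k−i, m[k−i]).
m[2] = 1*max(1,0) = 1*1 = 1
m[3] = 1*max(2,1) = 1*2 = 2
m[4] = 2*max(2,1) = 2*2 = 4
m[5] = 2*max(3,2) = 2*3 = 6
m[6] = 3*max(3,2) = 3*3 = 9
m[7] = 2*max(5,6) = 2*6 = 12
One optimal split: 3 + 2 + 2; product 3*2*2 = 12.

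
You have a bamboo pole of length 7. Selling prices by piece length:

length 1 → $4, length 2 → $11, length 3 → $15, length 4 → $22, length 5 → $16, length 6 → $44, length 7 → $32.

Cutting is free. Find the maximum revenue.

Consider every possible first cut. v[k] is the best of p[i]+v[k−i] over all sellable i≤k.
v[1] = 4
v[2] = max(4+4, 11+0) = 11
v[3] = max(4+11, 11+4, 15+0) = 15
v[4] = max(4+15, 11+11, 15+4, 22+0) = 22
v[5] = max(4+22, 11+15, 15+11, 22+4, 16+0) = 26
v[6] = max(4+26, 11+22, 15+15, 22+11, 16+4, 44+0) = 44
v[7] = max(4+44, 11+26, 15+22, …, 44+4, 32+0) = 48
One optimal cutting: 6 + 1 → $44 + $4 = $48.

48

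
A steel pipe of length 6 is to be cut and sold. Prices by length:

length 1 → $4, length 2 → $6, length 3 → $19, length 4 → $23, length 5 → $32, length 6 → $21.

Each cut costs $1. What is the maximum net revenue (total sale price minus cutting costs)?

Build v[k] bottom-up: v[k] = max over allowed piece i of (p[i] + v[k−i]) − 1 per cut.
v[1] = 4
v[2] = 7  (first piece 1, then v[1]=4)
v[3] = 19
v[4] = 23
v[5] = 32
v[6] = 37  (first piece 3, then v[3]=19)
One optimal plan: pieces 3 + 3 (1 cut) → $38 − $1 = $37.

37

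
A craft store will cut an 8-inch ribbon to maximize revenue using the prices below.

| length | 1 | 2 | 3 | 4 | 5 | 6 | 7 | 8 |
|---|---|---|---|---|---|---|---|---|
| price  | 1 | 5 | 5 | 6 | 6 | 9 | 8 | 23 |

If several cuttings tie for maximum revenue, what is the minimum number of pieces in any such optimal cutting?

Consider every possible first cut. r[k] is the best of p[i]+r[k−i] over all sellable i≤k.
r[1] = 1
r[2] = max(1+1, 5+0) = 5
r[3] = max(1+5, 5+1, 5+0) = 6
r[4] = max(1+6, 5+5, 5+1, 6+0) = 10
r[5] = max(1+10, 5+6, 5+5, 6+1, 6+0) = 11
r[6] = max(1+11, 5+10, 5+6, 6+5, 6+1, 9+0) = 15
r[7] = max(1+15, 5+11, 5+10, …, 9+1, 8+0) = 16
r[8] = max(1+16, 5+15, 5+11, …, 8+1, 23+0) = 23
Maximum revenue is ¢23.
Now minimize piece count subject to staying optimal: for each k, pieces[k] = 1 + min over i with p[i]+r[k−i]=r[k] of pieces[k−i].
pieces[5] = 3
pieces[6] = 3
pieces[7] = 4
pieces[8] = 1

1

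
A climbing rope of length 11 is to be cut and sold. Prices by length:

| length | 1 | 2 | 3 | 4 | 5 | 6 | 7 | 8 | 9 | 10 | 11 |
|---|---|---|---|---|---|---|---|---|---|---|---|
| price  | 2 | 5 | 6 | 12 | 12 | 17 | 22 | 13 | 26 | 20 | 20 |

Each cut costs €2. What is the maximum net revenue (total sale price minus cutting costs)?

Let v[k] be the best obtainable value from length k. For each k, try every first piece i and keep the best of price[i] + v[k−i] minus the 2 cut fee when i<k.
v[1] = 2
v[2] = max(2+2-2, 5+0) = 5
v[3] = max(2+5-2, 5+2-2, 6+0) = 6
v[4] = max(2+6-2, 5+5-2, 6+2-2, 12+0) = 12
v[5] = max(2+12-2, 5+6-2, 6+5-2, 12+2-2, 12+0) = 12
v[6] = max(2+12-2, 5+12-2, 6+6-2, 12+5-2, 12+2-2, 17+0) = 17
v[7] = max(2+17-2, 5+12-2, 6+12-2, …, 17+2-2, 22+0) = 22
v[8] = max(2+22-2, 5+17-2, 6+12-2, …, 22+2-2, 13+0) = 22
v[9] = max(2+22-2, 5+22-2, 6+17-2, …, 13+2-2, 26+0) = 26
v[10] = max(2+26-2, 5+22-2, 6+22-2, …, 26+2-2, 20+0) = 27
v[11] = max(2+27-2, 5+26-2, 6+22-2, …, 20+2-2, 20+0) = 32
One optimal plan: pieces 7 + 4 (1 cut) → €34 − €2 = €32.

32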